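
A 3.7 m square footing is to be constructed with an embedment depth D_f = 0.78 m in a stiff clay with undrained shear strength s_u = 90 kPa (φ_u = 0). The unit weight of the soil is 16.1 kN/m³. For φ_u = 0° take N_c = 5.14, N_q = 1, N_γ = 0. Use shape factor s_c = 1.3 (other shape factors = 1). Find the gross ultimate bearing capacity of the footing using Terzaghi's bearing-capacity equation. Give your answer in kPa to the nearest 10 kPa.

q_ult ≈ 610 kPa

Overburden at base level: q = 16.1 × 0.78 = 12.558 kPa.
Cohesion term c·N_c·s_c = 90 × 5.14 × 1.3 = 601.38 kPa; surcharge term q·N_q = 12.558 × 1 = 12.558 kPa.
q_ult = 601.38 + 12.558 = 613.94 kPa.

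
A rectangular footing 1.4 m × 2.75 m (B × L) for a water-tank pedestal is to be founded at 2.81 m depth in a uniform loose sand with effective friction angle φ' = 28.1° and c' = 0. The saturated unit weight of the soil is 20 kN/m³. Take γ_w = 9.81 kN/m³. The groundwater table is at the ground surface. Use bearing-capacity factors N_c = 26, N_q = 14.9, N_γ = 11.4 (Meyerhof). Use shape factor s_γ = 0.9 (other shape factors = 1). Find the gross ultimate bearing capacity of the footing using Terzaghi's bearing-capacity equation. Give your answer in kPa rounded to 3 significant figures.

Water table at ground surface, so effective unit weight γ' = 20 − 9.81 = 10.19 kN/m³ is used throughout; overburden q = 10.19 × 2.81 = 28.634 kPa; the same γ' applies in the ½γBN_γ term.
Surcharge term q·N_q = 28.634 × 14.9 = 426.65 kPa; self-weight term 0.5·γ·B·N_γ·s_γ = 0.5 × 10.19 × 1.4 × 11.4 × 0.9 = 73.185 kPa.
q_ult = 426.65 + 73.185 = 499.83 kPa.

q_ult ≈ 500 kPa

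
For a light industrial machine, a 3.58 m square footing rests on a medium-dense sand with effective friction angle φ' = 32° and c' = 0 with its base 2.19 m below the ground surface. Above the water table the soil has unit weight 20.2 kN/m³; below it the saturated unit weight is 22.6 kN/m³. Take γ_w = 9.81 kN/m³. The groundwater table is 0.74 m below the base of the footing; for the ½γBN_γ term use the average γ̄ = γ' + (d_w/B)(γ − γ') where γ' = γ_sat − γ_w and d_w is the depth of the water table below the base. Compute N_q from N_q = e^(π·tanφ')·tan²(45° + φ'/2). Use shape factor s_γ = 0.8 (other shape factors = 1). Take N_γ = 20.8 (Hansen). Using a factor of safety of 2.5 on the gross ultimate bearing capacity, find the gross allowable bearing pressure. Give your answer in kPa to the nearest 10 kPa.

q_all ≈ 580 kPa

N_q = e^(π·tan32°)·tan²(61°) = 23.18.
Effective surcharge at the founding depth q = γ·D_f = 20.2 × 2.19 = 44.238 kPa.
With d_w = 0.74 m < B, γ̄ = 12.79 + (0.74/3.58) × (20.2 − 12.79) = 14.322 kN/m³.
q_ult = q·N_q + 0.5·γ·B·N_γ·s_γ
     = 44.238 × 23.177 + 0.5 × 14.322 × 3.58 × 20.8 × 0.8
     = 1025.3 + 426.58 = 1451.9 kPa.
q_all = 1451.9 / 2.5 = 580.75 kPa.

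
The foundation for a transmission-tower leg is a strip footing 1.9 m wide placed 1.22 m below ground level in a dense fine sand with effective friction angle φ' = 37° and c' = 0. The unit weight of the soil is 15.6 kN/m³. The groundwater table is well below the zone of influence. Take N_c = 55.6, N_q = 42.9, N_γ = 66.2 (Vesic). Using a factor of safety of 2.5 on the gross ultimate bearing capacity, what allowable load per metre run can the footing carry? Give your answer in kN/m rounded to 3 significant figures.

Effective surcharge at the founding depth q = γ·D_f = 15.6 × 1.22 = 19.032 kPa.
q_ult = q·N_q + 0.5·γ·B·N_γ
     = 19.032 × 42.9 + 0.5 × 15.6 × 1.9 × 66.2
     = 816.47 + 981.08 = 1797.6 kPa.
Gross allowable pressure q_all = 1797.6 / 2.5 = 719.02 kPa.
Allowable wall load = q_all × B = 719.02 × 1.9 = 1366.1 kN per metre run.

≈ 1370 kN/m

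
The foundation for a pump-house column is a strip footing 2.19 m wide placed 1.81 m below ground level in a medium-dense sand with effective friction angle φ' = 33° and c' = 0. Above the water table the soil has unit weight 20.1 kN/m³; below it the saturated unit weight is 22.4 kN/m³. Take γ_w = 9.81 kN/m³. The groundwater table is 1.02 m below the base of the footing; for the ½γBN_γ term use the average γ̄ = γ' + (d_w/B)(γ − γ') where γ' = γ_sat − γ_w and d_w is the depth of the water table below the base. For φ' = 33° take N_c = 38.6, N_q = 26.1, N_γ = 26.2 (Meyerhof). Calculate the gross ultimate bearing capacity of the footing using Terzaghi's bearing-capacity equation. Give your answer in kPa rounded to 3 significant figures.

q = γ·D_f = 20.1 × 1.81 = 36.381 kPa.
γ' = 12.59 kN/m³; averaging over the depth B below the base, γ̄ = γ' + (d_w/B)(γ − γ') = 16.088 kN/m³.
q·N_q = 36.381 × 26.1 = 949.54 kPa
0.5·γ·B·N_γ = 0.5 × 16.088 × 2.19 × 26.2 = 461.54 kPa
q_ult = 949.54 + 461.54 = 1411.1 kPa.

q_ult ≈ 1410 kPa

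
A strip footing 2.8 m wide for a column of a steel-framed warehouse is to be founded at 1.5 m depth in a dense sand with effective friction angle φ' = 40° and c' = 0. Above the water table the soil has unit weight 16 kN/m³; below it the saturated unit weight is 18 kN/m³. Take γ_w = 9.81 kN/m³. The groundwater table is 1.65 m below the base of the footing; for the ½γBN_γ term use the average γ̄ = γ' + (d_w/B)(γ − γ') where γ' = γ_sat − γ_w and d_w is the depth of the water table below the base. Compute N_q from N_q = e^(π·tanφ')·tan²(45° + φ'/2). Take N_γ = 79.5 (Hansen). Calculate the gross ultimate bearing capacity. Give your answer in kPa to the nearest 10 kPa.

q_ult ≈ 2960 kPa

tan40° = 0.8391, so N_q = e^(π×0.8391)·tan²(65°) = 13.959 × 4.599 = 64.2.
Effective surcharge at the founding depth q = γ·D_f = 16 × 1.5 = 24 kPa.
With d_w = 1.65 m < B, γ̄ = 8.19 + (1.65/2.8) × (16 − 8.19) = 12.792 kN/m³.
q_ult = q·N_q + 0.5·γ·B·N_γ
     = 24 × 64.195 + 0.5 × 12.792 × 2.8 × 79.5
     = 1540.7 + 1423.8 = 2964.5 kPa.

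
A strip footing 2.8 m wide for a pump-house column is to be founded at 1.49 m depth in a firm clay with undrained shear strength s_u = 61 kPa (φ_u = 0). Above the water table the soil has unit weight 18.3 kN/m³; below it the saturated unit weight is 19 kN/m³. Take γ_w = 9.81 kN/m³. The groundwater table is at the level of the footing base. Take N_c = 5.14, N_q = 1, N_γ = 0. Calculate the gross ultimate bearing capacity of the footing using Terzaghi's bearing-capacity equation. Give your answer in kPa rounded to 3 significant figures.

q_ult ≈ 341 kPa

q = γ·D_f = 18.3 × 1.49 = 27.267 kPa.
c·N_c = 61 × 5.14 = 313.54 kPa
q·N_q = 27.267 × 1 = 27.267 kPa
q_ult = 313.54 + 27.267 = 340.81 kPa.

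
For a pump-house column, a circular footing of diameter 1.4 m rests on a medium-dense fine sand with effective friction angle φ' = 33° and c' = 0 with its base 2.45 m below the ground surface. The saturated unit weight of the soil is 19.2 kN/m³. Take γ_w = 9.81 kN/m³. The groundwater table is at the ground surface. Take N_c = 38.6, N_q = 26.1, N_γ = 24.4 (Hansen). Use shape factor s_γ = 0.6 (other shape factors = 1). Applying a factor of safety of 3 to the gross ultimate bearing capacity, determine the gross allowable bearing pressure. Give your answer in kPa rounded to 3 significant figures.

With the water table at the surface the whole profile is submerged: γ' = 19.2 − 9.81 = 9.39 kN/m³, so q = γ'·D_f = 23.005 kPa; the same γ' applies in the ½γBN_γ term.
q_ult = q·N_q + 0.5·γ·B·N_γ·s_γ
     = 23.005 × 26.1 + 0.5 × 9.39 × 1.4 × 24.4 × 0.6
     = 600.44 + 96.229 = 696.67 kPa.
q_all = q_ult / FS = 696.67 / 3 = 232.22 kPa.

q_all ≈ 232 kPa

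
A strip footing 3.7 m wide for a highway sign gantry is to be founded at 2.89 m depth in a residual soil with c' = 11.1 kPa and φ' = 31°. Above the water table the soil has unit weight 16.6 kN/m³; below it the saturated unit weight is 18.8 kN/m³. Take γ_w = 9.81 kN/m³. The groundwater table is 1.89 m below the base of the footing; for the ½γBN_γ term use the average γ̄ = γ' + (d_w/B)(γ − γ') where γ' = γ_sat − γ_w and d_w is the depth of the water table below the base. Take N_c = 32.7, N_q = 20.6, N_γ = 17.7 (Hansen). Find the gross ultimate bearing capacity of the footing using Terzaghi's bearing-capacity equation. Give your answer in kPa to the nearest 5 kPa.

q_ult ≈ 1775 kPa

q = γ·D_f = 16.6 × 2.89 = 47.974 kPa.
γ' = 8.99 kN/m³; averaging over the depth B below the base, γ̄ = γ' + (d_w/B)(γ − γ') = 12.877 kN/m³.
c·N_c = 11.1 × 32.7 = 362.97 kPa
q·N_q = 47.974 × 20.6 = 988.26 kPa
0.5·γ·B·N_γ = 0.5 × 12.877 × 3.7 × 17.7 = 421.67 kPa
q_ult = 362.97 + 988.26 + 421.67 = 1772.9 kPa.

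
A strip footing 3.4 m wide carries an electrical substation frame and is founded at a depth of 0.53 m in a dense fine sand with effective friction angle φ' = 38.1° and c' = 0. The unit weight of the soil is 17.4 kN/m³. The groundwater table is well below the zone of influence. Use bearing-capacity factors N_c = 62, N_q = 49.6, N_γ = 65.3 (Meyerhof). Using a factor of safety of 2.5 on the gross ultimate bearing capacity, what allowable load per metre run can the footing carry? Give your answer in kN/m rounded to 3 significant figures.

≈ 3250 kN/m

Effective surcharge at the founding depth q = γ·D_f = 17.4 × 0.53 = 9.222 kPa.
q_ult = q·N_q + 0.5·γ·B·N_γ
     = 9.222 × 49.6 + 0.5 × 17.4 × 3.4 × 65.3
     = 457.41 + 1931.6 = 2389 kPa.
Gross allowable pressure q_all = 2389 / 2.5 = 955.59 kPa.
Allowable wall load = q_all × B = 955.59 × 3.4 = 3249 kN per metre run.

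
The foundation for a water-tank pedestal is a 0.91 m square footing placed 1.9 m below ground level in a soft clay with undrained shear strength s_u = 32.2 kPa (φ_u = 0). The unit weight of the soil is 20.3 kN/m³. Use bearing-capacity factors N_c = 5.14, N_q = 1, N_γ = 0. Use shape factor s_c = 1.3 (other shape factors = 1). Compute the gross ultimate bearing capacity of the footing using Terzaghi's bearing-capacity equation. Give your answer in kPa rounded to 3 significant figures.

Overburden at base level: q = 20.3 × 1.9 = 38.57 kPa.
Cohesion term c·N_c·s_c = 32.2 × 5.14 × 1.3 = 215.16 kPa; surcharge term q·N_q = 38.57 × 1 = 38.57 kPa.
q_ult = 215.16 + 38.57 = 253.73 kPa.

q_ult ≈ 254 kPa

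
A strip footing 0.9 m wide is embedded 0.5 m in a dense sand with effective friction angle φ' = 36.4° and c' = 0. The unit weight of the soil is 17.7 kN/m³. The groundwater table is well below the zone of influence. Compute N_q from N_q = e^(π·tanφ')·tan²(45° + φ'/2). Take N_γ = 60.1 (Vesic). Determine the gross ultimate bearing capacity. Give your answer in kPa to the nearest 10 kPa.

tan36.4° = 0.7373, so N_q = e^(π×0.7373)·tan²(63.2°) = 10.137 × 3.919 = 39.73.
Effective surcharge at the founding depth q = γ·D_f = 17.7 × 0.5 = 8.85 kPa.
q_ult = q·N_q + 0.5·γ·B·N_γ
     = 8.85 × 39.727 + 0.5 × 17.7 × 0.9 × 60.1
     = 351.59 + 478.7 = 830.28 kPa.

q_ult ≈ 830 kPa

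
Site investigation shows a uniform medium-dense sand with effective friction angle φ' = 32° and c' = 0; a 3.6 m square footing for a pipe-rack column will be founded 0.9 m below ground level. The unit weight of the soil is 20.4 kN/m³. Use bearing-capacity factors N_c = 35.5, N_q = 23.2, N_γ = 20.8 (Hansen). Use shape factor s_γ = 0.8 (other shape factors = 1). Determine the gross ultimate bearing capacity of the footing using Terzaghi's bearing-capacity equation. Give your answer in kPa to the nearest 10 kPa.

Overburden at base level: q = 20.4 × 0.9 = 18.36 kPa.
Surcharge term q·N_q = 18.36 × 23.2 = 425.95 kPa; self-weight term 0.5·γ·B·N_γ·s_γ = 0.5 × 20.4 × 3.6 × 20.8 × 0.8 = 611.02 kPa.
q_ult = 425.95 + 611.02 = 1037 kPa.

q_ult ≈ 1040 kPa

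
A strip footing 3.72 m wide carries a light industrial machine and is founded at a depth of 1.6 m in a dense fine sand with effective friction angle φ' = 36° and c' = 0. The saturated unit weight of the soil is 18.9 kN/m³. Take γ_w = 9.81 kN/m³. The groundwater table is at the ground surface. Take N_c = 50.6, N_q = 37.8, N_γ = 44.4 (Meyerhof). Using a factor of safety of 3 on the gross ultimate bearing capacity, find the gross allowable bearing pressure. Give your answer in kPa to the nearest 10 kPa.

Water table at ground surface, so effective unit weight γ' = 18.9 − 9.81 = 9.09 kN/m³ is used throughout; overburden q = 9.09 × 1.6 = 14.544 kPa; the same γ' applies in the ½γBN_γ term.
Surcharge term q·N_q = 14.544 × 37.8 = 549.76 kPa; self-weight term 0.5·γ·B·N_γ = 0.5 × 9.09 × 3.72 × 44.4 = 750.69 kPa.
q_ult = 549.76 + 750.69 = 1300.5 kPa.
q_all = 1300.5 / 3 = 433.48 kPa.

q_all ≈ 430 kPa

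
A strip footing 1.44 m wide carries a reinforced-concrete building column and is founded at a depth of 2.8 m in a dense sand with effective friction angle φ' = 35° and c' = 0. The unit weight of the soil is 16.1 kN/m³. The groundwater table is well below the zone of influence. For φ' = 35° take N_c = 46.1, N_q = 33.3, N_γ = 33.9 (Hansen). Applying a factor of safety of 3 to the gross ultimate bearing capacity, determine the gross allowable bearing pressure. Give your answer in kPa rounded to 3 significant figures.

Effective surcharge at the founding depth q = γ·D_f = 16.1 × 2.8 = 45.08 kPa.
q_ult = q·N_q + 0.5·γ·B·N_γ
     = 45.08 × 33.3 + 0.5 × 16.1 × 1.44 × 33.9
     = 1501.2 + 392.97 = 1894.1 kPa.
q_all = q_ult / FS = 1894.1 / 3 = 631.38 kPa.

q_all ≈ 631 kPa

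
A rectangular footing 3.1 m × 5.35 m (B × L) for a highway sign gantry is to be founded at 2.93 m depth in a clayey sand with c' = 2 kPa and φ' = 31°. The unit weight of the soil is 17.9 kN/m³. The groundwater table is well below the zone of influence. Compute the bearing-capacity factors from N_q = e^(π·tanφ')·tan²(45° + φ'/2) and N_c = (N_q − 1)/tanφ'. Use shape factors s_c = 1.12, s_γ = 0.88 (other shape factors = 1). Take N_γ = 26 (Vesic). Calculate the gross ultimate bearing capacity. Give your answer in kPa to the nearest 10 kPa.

q_ult ≈ 1790 kPa

tan31° = 0.6009, so N_q = e^(π×0.6009)·tan²(60.5°) = 6.604 × 3.124 = 20.63.
N_c = (20.63 − 1)/tan31° = 32.67.
Effective surcharge at the founding depth q = γ·D_f = 17.9 × 2.93 = 52.447 kPa.
q_ult = c·N_c·s_c + q·N_q + 0.5·γ·B·N_γ·s_γ
     = 2 × 32.671 × 1.12 + 52.447 × 20.631 + 0.5 × 17.9 × 3.1 × 26 × 0.88
     = 73.183 + 1082 + 634.81 = 1790 kPa.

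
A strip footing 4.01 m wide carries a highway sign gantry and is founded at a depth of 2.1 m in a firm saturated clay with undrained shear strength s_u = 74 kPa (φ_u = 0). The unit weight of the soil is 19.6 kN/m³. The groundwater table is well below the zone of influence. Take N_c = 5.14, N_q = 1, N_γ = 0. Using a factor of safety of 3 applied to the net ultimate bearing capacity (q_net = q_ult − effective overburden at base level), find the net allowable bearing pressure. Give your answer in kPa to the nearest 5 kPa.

q = γ·D_f = 19.6 × 2.1 = 41.16 kPa.
c·N_c = 74 × 5.14 = 380.36 kPa
q·N_q = 41.16 × 1 = 41.16 kPa
q_ult = 380.36 + 41.16 = 421.52 kPa.
Net ultimate: q_net = 421.52 − 41.16 = 380.36 kPa.
q_all(net) = 380.36 / 3 = 126.79 kPa.

q_all(net) ≈ 125 kPa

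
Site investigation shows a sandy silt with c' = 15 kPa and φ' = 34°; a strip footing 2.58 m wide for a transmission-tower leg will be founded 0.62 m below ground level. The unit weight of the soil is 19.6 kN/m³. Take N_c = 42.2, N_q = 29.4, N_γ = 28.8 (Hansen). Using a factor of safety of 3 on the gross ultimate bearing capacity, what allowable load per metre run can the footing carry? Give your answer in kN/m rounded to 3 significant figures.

≈ 1480 kN/m

Effective surcharge at the founding depth q = γ·D_f = 19.6 × 0.62 = 12.152 kPa.
q_ult = c·N_c + q·N_q + 0.5·γ·B·N_γ
     = 15 × 42.2 + 12.152 × 29.4 + 0.5 × 19.6 × 2.58 × 28.8
     = 633 + 357.27 + 728.18 = 1718.4 kPa.
Gross allowable pressure q_all = 1718.4 / 3 = 572.82 kPa.
Allowable wall load = q_all × B = 572.82 × 2.58 = 1477.9 kN per metre run.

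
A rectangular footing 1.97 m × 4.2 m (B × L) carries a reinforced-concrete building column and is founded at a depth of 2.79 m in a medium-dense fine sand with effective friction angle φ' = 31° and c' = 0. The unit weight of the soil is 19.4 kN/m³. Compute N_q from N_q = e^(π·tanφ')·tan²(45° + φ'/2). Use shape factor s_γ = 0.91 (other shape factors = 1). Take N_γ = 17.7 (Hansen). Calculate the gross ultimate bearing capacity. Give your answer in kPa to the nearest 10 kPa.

q_ult ≈ 1420 kPa

tan31° = 0.6009, so N_q = e^(π×0.6009)·tan²(60.5°) = 6.604 × 3.124 = 20.63.
q = γ·D_f = 19.4 × 2.79 = 54.126 kPa.
q·N_q = 54.126 × 20.631 = 1116.7 kPa
0.5·γ·B·N_γ·s_γ = 0.5 × 19.4 × 1.97 × 17.7 × 0.91 = 307.79 kPa
q_ult = 1116.7 + 307.79 = 1424.5 kPa.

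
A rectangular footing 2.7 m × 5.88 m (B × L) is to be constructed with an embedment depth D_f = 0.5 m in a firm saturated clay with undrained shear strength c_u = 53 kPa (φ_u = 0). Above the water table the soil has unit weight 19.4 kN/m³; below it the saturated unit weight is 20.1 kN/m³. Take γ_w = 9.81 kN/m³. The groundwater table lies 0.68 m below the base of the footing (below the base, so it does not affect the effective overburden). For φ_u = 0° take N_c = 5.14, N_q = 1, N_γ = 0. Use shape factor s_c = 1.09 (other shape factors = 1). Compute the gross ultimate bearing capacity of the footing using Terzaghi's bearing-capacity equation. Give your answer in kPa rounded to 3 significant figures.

Overburden at base level: q = 19.4 × 0.5 = 9.7 kPa.
Cohesion term c·N_c·s_c = 53 × 5.14 × 1.09 = 296.94 kPa; surcharge term q·N_q = 9.7 × 1 = 9.7 kPa.
q_ult = 296.94 + 9.7 = 306.64 kPa.

q_ult ≈ 307 kPa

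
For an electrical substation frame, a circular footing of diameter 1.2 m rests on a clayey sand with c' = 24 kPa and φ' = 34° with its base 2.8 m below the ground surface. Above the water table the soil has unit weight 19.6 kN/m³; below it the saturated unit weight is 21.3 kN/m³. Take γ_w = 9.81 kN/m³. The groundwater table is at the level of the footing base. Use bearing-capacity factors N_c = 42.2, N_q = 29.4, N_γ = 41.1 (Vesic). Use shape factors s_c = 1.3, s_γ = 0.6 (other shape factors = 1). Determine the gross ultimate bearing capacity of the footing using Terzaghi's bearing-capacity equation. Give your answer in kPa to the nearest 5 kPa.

q_ult ≈ 3100 kPa

q = γ·D_f = 19.6 × 2.8 = 54.88 kPa.
For the ½γBN_γ term take γ' = 21.3 − 9.81 = 11.49 kN/m³ (soil below base is submerged).
c·N_c·s_c = 24 × 42.2 × 1.3 = 1316.6 kPa
q·N_q = 54.88 × 29.4 = 1613.5 kPa
0.5·γ·B·N_γ·s_γ = 0.5 × 11.49 × 1.2 × 41.1 × 0.6 = 170.01 kPa
q_ult = 1316.6 + 1613.5 + 170.01 = 3100.1 kPa.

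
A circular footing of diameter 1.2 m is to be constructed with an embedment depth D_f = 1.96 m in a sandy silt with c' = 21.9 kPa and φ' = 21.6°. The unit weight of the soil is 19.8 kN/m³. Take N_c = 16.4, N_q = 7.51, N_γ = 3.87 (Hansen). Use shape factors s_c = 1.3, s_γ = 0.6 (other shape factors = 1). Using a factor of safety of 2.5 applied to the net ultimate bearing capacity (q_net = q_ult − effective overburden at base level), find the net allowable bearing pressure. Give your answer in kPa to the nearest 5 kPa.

Effective surcharge at the founding depth q = γ·D_f = 19.8 × 1.96 = 38.808 kPa.
q_ult = c·N_c·s_c + q·N_q + 0.5·γ·B·N_γ·s_γ
     = 21.9 × 16.4 × 1.3 + 38.808 × 7.51 + 0.5 × 19.8 × 1.2 × 3.87 × 0.6
     = 466.91 + 291.45 + 27.585 = 785.94 kPa.
Net ultimate: q_net = 785.94 − 38.808 = 747.13 kPa.
q_all(net) = 747.13 / 2.5 = 298.85 kPa.

q_all(net) ≈ 300 kPa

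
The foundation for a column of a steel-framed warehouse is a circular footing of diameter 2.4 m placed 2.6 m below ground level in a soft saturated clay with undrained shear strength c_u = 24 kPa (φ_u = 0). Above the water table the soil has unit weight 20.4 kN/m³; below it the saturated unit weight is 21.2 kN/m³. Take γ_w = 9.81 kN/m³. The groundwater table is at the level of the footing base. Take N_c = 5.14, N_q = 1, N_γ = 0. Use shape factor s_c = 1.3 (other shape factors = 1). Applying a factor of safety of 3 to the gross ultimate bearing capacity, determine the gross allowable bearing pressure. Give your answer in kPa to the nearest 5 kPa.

Effective surcharge at the founding depth q = γ·D_f = 20.4 × 2.6 = 53.04 kPa.
q_ult = c·N_c·s_c + q·N_q
     = 24 × 5.14 × 1.3 + 53.04 × 1
     = 160.37 + 53.04 = 213.41 kPa.
q_all = q_ult / FS = 213.41 / 3 = 71.136 kPa.

q_all ≈ 70 kPa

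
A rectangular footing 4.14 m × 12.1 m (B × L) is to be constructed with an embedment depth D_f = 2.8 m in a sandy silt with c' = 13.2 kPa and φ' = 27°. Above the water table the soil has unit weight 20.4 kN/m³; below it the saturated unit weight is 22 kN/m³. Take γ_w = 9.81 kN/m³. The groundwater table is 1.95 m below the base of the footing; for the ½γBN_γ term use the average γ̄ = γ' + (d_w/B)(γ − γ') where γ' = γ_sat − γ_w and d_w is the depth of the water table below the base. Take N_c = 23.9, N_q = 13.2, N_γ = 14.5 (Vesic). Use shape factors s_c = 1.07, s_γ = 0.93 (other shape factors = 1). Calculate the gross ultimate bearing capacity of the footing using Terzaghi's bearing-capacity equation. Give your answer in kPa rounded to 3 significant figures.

q_ult ≈ 1540 kPa

Effective surcharge at the founding depth q = γ·D_f = 20.4 × 2.8 = 57.12 kPa.
With d_w = 1.95 m < B, γ̄ = 12.19 + (1.95/4.14) × (20.4 − 12.19) = 16.057 kN/m³.
q_ult = c·N_c·s_c + q·N_q + 0.5·γ·B·N_γ·s_γ
     = 13.2 × 23.9 × 1.07 + 57.12 × 13.2 + 0.5 × 16.057 × 4.14 × 14.5 × 0.93
     = 337.56 + 753.98 + 448.22 = 1539.8 kPa.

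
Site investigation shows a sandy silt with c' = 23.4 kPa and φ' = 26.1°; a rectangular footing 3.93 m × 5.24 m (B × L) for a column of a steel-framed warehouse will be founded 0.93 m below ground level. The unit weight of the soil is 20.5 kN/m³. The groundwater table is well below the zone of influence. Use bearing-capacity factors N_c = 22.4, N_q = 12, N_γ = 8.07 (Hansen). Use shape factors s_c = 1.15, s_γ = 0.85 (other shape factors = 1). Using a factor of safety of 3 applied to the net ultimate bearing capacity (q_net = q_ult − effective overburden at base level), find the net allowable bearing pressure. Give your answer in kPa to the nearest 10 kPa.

q_all(net) ≈ 360 kPa

Effective surcharge at the founding depth q = γ·D_f = 20.5 × 0.93 = 19.065 kPa.
q_ult = c·N_c·s_c + q·N_q + 0.5·γ·B·N_γ·s_γ
     = 23.4 × 22.4 × 1.15 + 19.065 × 12 + 0.5 × 20.5 × 3.93 × 8.07 × 0.85
     = 602.78 + 228.78 + 276.32 = 1107.9 kPa.
Net ultimate: q_net = 1107.9 − 19.065 = 1088.8 kPa.
q_all(net) = 1088.8 / 3 = 362.94 kPa.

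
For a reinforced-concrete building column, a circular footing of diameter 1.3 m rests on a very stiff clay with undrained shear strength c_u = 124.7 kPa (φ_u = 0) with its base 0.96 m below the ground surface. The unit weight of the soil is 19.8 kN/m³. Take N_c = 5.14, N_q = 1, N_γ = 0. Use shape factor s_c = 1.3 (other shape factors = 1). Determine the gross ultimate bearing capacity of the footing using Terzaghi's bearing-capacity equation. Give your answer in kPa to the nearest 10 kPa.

Overburden at base level: q = 19.8 × 0.96 = 19.008 kPa.
Cohesion term c·N_c·s_c = 124.7 × 5.14 × 1.3 = 833.25 kPa; surcharge term q·N_q = 19.008 × 1 = 19.008 kPa.
q_ult = 833.25 + 19.008 = 852.25 kPa.

q_ult ≈ 850 kPa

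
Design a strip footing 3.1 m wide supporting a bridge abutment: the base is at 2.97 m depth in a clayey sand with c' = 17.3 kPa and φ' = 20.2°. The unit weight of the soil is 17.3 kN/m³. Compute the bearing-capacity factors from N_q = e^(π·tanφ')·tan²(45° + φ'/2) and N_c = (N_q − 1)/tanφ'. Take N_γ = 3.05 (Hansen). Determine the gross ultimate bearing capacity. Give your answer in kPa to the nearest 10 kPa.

q_ult ≈ 680 kPa

tan20.2° = 0.3679, so N_q = e^(π×0.3679)·tan²(55.1°) = 3.177 × 2.055 = 6.53.
N_c = (6.53 − 1)/tan20.2° = 15.02.
Effective surcharge at the founding depth q = γ·D_f = 17.3 × 2.97 = 51.381 kPa.
q_ult = c·N_c + q·N_q + 0.5·γ·B·N_γ
     = 17.3 × 15.024 + 51.381 × 6.5278 + 0.5 × 17.3 × 3.1 × 3.05
     = 259.92 + 335.41 + 81.786 = 677.11 kPa.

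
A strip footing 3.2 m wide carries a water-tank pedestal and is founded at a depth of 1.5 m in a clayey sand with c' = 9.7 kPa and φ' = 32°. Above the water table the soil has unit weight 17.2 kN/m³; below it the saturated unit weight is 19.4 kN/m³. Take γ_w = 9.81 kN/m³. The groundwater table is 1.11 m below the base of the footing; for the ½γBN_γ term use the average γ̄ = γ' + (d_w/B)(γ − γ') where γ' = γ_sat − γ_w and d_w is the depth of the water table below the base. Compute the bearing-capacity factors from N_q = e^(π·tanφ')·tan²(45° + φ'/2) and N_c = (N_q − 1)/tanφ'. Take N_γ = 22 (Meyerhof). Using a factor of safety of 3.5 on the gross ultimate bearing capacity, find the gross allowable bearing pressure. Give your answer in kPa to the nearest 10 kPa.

q_all ≈ 390 kPa

N_q = e^(π·tan32°)·tan²(61°) = 23.18; N_c = (N_q − 1)/tanφ' = 35.49.
Overburden at base level: q = 17.2 × 1.5 = 25.8 kPa.
The water table is 1.11 m below the base (< B = 3.2 m), so the ½γBN_γ term uses γ̄ = γ' + (d_w/B)(γ − γ') = 9.59 + (1.11/3.2)(17.2 − 9.59) = 12.23 kN/m³.
Cohesion term c·N_c = 9.7 × 35.49 = 344.26 kPa; surcharge term q·N_q = 25.8 × 23.177 = 597.96 kPa; self-weight term 0.5·γ·B·N_γ = 0.5 × 12.23 × 3.2 × 22 = 430.49 kPa.
q_ult = 344.26 + 597.96 + 430.49 = 1372.7 kPa.
q_all = 1372.7 / 3.5 = 392.2 kPa.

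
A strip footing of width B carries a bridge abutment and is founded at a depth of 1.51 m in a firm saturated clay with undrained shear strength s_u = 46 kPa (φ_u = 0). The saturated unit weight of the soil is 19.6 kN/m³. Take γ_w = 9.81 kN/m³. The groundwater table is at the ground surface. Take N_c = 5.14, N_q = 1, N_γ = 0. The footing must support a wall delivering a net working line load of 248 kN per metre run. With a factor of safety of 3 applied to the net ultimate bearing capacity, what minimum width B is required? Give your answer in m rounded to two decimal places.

B = 3.15 m

With the water table at the surface the whole profile is submerged: γ' = 19.6 − 9.81 = 9.79 kN/m³, so q = γ'·D_f = 14.783 kPa.
q_ult = c·N_c + q·N_q
     = 46 × 5.14 + 14.783 × 1
     = 236.44 + 14.783 = 251.22 kPa.
For φ = 0 the ½γBN_γ term vanishes, so q_ult is independent of B. q_net = 251.22 − 14.783 = 236.44 kPa; q_all(net) = 236.44/3 = 78.813 kPa.
Required width B = w / q_all(net) = 248 / 78.813 = 3.147 m.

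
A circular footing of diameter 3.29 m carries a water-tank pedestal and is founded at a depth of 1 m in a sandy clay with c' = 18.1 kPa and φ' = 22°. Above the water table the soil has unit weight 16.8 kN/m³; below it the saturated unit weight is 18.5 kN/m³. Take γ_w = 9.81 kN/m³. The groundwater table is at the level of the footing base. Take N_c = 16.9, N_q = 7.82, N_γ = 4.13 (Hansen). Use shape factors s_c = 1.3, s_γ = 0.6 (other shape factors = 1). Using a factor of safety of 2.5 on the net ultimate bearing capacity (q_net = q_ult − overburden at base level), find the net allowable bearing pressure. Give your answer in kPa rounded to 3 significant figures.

Overburden at base level: q = 16.8 × 1 = 16.8 kPa.
Below the base the soil is submerged, so the ½γBN_γ term uses γ' = 18.5 − 9.81 = 8.69 kN/m³.
Cohesion term c·N_c·s_c = 18.1 × 16.9 × 1.3 = 397.66 kPa; surcharge term q·N_q = 16.8 × 7.82 = 131.38 kPa; self-weight term 0.5·γ·B·N_γ·s_γ = 0.5 × 8.69 × 3.29 × 4.13 × 0.6 = 35.423 kPa.
q_ult = 397.66 + 131.38 + 35.423 = 564.46 kPa.
q_net = 564.46 − 16.8 = 547.66 kPa.
q_all(net) = 547.66 / 2.5 = 219.06 kPa.

q_all(net) ≈ 219 kPa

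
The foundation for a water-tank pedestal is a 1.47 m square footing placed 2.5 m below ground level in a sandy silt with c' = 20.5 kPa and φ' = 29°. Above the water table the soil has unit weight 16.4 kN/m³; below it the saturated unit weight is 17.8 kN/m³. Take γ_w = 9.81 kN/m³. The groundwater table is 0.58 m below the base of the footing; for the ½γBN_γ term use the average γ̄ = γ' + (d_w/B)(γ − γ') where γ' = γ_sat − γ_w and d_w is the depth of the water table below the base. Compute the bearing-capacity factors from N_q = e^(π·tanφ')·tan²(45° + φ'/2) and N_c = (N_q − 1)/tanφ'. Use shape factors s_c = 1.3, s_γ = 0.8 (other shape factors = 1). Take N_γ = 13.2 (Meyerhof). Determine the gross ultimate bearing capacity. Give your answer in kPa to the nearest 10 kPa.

q_ult ≈ 1500 kPa

tan29° = 0.5543, so N_q = e^(π×0.5543)·tan²(59.5°) = 5.705 × 2.882 = 16.44.
N_c = (16.44 − 1)/tan29° = 27.86.
Effective surcharge at the founding depth q = γ·D_f = 16.4 × 2.5 = 41 kPa.
With d_w = 0.58 m < B, γ̄ = 7.99 + (0.58/1.47) × (16.4 − 7.99) = 11.308 kN/m³.
q_ult = c·N_c·s_c + q·N_q + 0.5·γ·B·N_γ·s_γ
     = 20.5 × 27.86 × 1.3 + 41 × 16.443 + 0.5 × 11.308 × 1.47 × 13.2 × 0.8
     = 742.48 + 674.18 + 87.77 = 1504.4 kPa.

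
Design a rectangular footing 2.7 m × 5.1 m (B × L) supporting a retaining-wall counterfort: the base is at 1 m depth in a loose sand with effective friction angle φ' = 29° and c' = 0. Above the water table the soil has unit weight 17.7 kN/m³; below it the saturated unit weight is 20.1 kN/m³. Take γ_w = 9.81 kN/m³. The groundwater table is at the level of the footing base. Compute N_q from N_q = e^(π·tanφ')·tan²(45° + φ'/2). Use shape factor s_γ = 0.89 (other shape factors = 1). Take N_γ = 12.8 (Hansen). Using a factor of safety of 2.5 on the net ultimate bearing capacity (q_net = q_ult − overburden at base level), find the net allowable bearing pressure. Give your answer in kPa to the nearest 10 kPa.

N_q = e^(π·tan29°)·tan²(59.5°) = 16.44.
Overburden at base level: q = 17.7 × 1 = 17.7 kPa.
Below the base the soil is submerged, so the ½γBN_γ term uses γ' = 20.1 − 9.81 = 10.29 kN/m³.
Surcharge term q·N_q = 17.7 × 16.443 = 291.05 kPa; self-weight term 0.5·γ·B·N_γ·s_γ = 0.5 × 10.29 × 2.7 × 12.8 × 0.89 = 158.25 kPa.
q_ult = 291.05 + 158.25 = 449.3 kPa.
q_net = 449.3 − 17.7 = 431.6 kPa.
q_all(net) = 431.6 / 2.5 = 172.64 kPa.

q_all(net) ≈ 170 kPa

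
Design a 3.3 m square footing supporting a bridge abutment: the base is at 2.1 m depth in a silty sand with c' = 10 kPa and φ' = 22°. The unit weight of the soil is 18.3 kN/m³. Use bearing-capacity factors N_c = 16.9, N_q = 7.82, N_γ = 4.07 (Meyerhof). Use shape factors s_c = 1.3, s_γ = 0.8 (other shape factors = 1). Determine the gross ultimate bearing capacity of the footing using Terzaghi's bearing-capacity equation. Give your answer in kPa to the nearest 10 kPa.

q_ult ≈ 620 kPa

Effective surcharge at the founding depth q = γ·D_f = 18.3 × 2.1 = 38.43 kPa.
q_ult = c·N_c·s_c + q·N_q + 0.5·γ·B·N_γ·s_γ
     = 10 × 16.9 × 1.3 + 38.43 × 7.82 + 0.5 × 18.3 × 3.3 × 4.07 × 0.8
     = 219.7 + 300.52 + 98.315 = 618.54 kPa.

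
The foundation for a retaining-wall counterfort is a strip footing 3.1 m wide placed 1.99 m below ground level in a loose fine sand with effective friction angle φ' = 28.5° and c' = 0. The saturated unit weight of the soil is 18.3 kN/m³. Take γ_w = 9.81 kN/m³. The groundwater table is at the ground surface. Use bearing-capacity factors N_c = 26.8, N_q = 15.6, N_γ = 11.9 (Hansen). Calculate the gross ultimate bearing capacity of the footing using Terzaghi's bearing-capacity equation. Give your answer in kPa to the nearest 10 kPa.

q_ult ≈ 420 kPa

γ' = 18.3 − 9.81 = 8.49 kN/m³ (submerged throughout). q = 8.49 × 1.99 = 16.895 kPa; the same γ' applies in the ½γBN_γ term.
q·N_q = 16.895 × 15.6 = 263.56 kPa
0.5·γ·B·N_γ = 0.5 × 8.49 × 3.1 × 11.9 = 156.6 kPa
q_ult = 263.56 + 156.6 = 420.16 kPa.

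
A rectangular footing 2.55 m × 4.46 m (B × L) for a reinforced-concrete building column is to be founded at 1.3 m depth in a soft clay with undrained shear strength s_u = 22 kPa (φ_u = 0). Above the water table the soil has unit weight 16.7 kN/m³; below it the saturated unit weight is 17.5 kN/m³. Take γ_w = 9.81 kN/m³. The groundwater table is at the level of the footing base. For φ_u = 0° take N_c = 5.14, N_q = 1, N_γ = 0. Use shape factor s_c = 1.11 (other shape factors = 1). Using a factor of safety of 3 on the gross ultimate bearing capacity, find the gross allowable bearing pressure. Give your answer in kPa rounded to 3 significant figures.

q_all ≈ 49.1 kPa

q = γ·D_f = 16.7 × 1.3 = 21.71 kPa.
c·N_c·s_c = 22 × 5.14 × 1.11 = 125.52 kPa
q·N_q = 21.71 × 1 = 21.71 kPa
q_ult = 125.52 + 21.71 = 147.23 kPa.
q_all = 147.23 / 3 = 49.076 kPa.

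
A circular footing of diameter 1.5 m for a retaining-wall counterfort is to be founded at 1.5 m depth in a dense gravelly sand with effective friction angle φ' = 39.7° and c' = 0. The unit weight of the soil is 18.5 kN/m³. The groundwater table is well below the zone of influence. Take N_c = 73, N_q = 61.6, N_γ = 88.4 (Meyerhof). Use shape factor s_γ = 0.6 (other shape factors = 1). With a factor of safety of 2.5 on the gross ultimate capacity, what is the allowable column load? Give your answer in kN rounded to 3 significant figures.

Effective surcharge at the founding depth q = γ·D_f = 18.5 × 1.5 = 27.75 kPa.
q_ult = q·N_q + 0.5·γ·B·N_γ·s_γ
     = 27.75 × 61.6 + 0.5 × 18.5 × 1.5 × 88.4 × 0.6
     = 1709.4 + 735.93 = 2445.3 kPa.
Gross allowable pressure q_all = 2445.3 / 2.5 = 978.13 kPa.
Footing area = 1.7671 m², so allowable column load = 978.13 × 1.7671 = 1728.5 kN.

P_all ≈ 1730 kN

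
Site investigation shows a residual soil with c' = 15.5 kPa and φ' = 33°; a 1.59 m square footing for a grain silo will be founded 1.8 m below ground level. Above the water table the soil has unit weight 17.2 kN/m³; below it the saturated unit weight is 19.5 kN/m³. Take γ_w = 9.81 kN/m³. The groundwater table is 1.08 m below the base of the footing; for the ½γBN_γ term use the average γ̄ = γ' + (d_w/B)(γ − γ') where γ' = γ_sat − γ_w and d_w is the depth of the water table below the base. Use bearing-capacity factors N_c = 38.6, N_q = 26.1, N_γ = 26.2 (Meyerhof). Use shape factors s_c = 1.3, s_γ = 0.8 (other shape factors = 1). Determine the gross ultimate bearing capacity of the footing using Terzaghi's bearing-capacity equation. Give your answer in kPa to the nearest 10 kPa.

q_ult ≈ 1830 kPa

Effective surcharge at the founding depth q = γ·D_f = 17.2 × 1.8 = 30.96 kPa.
With d_w = 1.08 m < B, γ̄ = 9.69 + (1.08/1.59) × (17.2 − 9.69) = 14.791 kN/m³.
q_ult = c·N_c·s_c + q·N_q + 0.5·γ·B·N_γ·s_γ
     = 15.5 × 38.6 × 1.3 + 30.96 × 26.1 + 0.5 × 14.791 × 1.59 × 26.2 × 0.8
     = 777.79 + 808.06 + 246.47 = 1832.3 kPa.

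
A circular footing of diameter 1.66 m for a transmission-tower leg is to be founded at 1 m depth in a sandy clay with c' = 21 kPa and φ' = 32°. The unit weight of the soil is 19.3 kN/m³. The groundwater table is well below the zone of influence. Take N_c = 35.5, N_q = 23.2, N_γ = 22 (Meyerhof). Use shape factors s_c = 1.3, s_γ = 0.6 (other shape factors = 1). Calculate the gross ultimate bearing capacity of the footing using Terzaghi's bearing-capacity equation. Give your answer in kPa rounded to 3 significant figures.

q_ult ≈ 1630 kPa

Overburden at base level: q = 19.3 × 1 = 19.3 kPa.
Cohesion term c·N_c·s_c = 21 × 35.5 × 1.3 = 969.15 kPa; surcharge term q·N_q = 19.3 × 23.2 = 447.76 kPa; self-weight term 0.5·γ·B·N_γ·s_γ = 0.5 × 19.3 × 1.66 × 22 × 0.6 = 211.45 kPa.
q_ult = 969.15 + 447.76 + 211.45 = 1628.4 kPa.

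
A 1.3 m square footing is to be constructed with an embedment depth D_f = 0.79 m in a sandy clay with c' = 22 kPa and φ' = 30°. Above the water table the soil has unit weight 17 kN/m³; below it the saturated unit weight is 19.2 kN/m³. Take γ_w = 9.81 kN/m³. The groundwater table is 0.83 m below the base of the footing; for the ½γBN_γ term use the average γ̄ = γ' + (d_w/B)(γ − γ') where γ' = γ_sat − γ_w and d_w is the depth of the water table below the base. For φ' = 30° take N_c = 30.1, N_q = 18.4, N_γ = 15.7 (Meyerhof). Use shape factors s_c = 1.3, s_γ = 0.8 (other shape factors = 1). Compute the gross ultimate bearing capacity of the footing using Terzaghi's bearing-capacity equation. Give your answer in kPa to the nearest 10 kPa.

q_ult ≈ 1220 kPa

Effective surcharge at the founding depth q = γ·D_f = 17 × 0.79 = 13.43 kPa.
With d_w = 0.83 m < B, γ̄ = 9.39 + (0.83/1.3) × (17 − 9.39) = 14.249 kN/m³.
q_ult = c·N_c·s_c + q·N_q + 0.5·γ·B·N_γ·s_γ
     = 22 × 30.1 × 1.3 + 13.43 × 18.4 + 0.5 × 14.249 × 1.3 × 15.7 × 0.8
     = 860.86 + 247.11 + 116.33 = 1224.3 kPa.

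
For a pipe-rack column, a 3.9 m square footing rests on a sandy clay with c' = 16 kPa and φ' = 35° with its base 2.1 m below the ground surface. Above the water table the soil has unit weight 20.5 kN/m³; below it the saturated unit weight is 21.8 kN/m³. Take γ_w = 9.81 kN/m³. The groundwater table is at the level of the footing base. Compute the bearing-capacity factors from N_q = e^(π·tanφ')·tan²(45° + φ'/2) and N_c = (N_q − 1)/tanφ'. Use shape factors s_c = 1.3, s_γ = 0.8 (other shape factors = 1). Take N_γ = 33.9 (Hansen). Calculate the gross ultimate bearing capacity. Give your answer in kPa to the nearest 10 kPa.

tan35° = 0.7002, so N_q = e^(π×0.7002)·tan²(62.5°) = 9.023 × 3.69 = 33.3.
N_c = (33.3 − 1)/tan35° = 46.12.
Overburden at base level: q = 20.5 × 2.1 = 43.05 kPa.
Below the base the soil is submerged, so the ½γBN_γ term uses γ' = 21.8 − 9.81 = 11.99 kN/m³.
Cohesion term c·N_c·s_c = 16 × 46.124 × 1.3 = 959.37 kPa; surcharge term q·N_q = 43.05 × 33.296 = 1433.4 kPa; self-weight term 0.5·γ·B·N_γ·s_γ = 0.5 × 11.99 × 3.9 × 33.9 × 0.8 = 634.08 kPa.
q_ult = 959.37 + 1433.4 + 634.08 = 3026.8 kPa.

q_ult ≈ 3030 kPa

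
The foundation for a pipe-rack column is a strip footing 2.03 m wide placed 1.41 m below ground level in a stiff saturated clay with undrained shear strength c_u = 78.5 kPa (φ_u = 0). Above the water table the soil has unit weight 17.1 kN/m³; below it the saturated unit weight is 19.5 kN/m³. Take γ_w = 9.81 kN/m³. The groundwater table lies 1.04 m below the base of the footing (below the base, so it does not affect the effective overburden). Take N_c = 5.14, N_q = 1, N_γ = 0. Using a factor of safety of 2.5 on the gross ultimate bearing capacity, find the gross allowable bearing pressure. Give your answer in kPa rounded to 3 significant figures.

q = γ·D_f = 17.1 × 1.41 = 24.111 kPa.
c·N_c = 78.5 × 5.14 = 403.49 kPa
q·N_q = 24.111 × 1 = 24.111 kPa
q_ult = 403.49 + 24.111 = 427.6 kPa.
q_all = 427.6 / 2.5 = 171.04 kPa.

q_all ≈ 171 kPa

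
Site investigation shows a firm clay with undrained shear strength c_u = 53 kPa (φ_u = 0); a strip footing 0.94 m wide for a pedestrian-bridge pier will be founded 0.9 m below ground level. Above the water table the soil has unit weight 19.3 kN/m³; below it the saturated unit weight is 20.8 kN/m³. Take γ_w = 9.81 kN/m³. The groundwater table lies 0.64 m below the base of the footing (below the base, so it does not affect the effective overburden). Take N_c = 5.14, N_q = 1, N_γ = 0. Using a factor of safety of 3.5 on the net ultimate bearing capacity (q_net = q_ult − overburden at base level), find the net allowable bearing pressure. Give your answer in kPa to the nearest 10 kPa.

q_all(net) ≈ 80 kPa

Overburden at base level: q = 19.3 × 0.9 = 17.37 kPa.
Cohesion term c·N_c = 53 × 5.14 = 272.42 kPa; surcharge term q·N_q = 17.37 × 1 = 17.37 kPa.
q_ult = 272.42 + 17.37 = 289.79 kPa.
q_net = 289.79 − 17.37 = 272.42 kPa.
q_all(net) = 272.42 / 3.5 = 77.834 kPa.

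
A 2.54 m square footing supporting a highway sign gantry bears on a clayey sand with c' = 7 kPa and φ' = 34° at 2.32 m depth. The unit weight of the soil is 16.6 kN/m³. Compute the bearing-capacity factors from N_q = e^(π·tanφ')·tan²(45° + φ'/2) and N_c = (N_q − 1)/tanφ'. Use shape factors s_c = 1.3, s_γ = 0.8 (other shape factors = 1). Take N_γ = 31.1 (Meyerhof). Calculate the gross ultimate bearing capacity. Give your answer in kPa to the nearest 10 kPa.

tan34° = 0.6745, so N_q = e^(π×0.6745)·tan²(62°) = 8.323 × 3.537 = 29.44.
N_c = (29.44 − 1)/tan34° = 42.16.
Overburden at base level: q = 16.6 × 2.32 = 38.512 kPa.
Cohesion term c·N_c·s_c = 7 × 42.164 × 1.3 = 383.69 kPa; surcharge term q·N_q = 38.512 × 29.44 = 1133.8 kPa; self-weight term 0.5·γ·B·N_γ·s_γ = 0.5 × 16.6 × 2.54 × 31.1 × 0.8 = 524.52 kPa.
q_ult = 383.69 + 1133.8 + 524.52 = 2042 kPa.

q_ult ≈ 2040 kPa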